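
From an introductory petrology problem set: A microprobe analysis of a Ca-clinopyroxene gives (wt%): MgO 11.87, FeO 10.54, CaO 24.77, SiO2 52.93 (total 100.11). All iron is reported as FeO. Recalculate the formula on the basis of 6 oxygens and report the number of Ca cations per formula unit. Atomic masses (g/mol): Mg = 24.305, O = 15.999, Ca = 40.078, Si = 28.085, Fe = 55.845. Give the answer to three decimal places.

MgO: 11.87/40.304 = 0.29451 mol → 0.29451 mol Mg, 0.29451 mol O.
FeO: 10.54/71.844 = 0.14671 mol → 0.14671 mol Fe, 0.14671 mol O.
CaO: 24.77/56.077 = 0.44171 mol → 0.44171 mol Ca, 0.44171 mol O.
SiO2: 52.93/60.083 = 0.88095 mol → 0.88095 mol Si, 1.76190 mol O.
Total oxygen = 2.64483 mol. Normalization factor = 6/2.64483 = 2.26858.
Ca per 6 O = 0.44171 × 2.26858 = 1.002.

1.002 Ca apfu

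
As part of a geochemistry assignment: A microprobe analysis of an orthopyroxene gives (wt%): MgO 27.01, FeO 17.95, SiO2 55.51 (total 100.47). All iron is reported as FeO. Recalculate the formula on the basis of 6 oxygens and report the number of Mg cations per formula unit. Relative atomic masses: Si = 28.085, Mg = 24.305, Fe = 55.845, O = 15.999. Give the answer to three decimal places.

1.453 Mg apfu

MgO (M=40.304): mol = 0.67016; Mg = 0.67016, O = 0.67016.
FeO (M=71.844): mol = 0.24985; Fe = 0.24985, O = 0.24985.
SiO2 (M=60.083): mol = 0.92389; Si = 0.92389, O = 1.84778.
ΣO = 2.76779; factor = 6/ΣO = 2.16779.
Mg apfu = 0.67016 × 2.16779 = 1.453.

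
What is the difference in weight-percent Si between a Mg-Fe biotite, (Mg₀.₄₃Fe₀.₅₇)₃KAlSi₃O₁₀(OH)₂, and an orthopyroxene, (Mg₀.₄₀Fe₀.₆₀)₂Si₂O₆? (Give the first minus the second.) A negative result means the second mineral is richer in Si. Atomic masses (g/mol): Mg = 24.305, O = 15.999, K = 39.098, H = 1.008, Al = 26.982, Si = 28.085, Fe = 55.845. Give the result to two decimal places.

First mineral: 84.255 g Si in 471.187 g formula = 17.88 wt% Si.
Second mineral: 56.170 g Si in 238.622 g formula = 23.54 wt% Si.
17.88% − 23.54% gives a difference of -5.66 percentage points.

-5.66 percentage points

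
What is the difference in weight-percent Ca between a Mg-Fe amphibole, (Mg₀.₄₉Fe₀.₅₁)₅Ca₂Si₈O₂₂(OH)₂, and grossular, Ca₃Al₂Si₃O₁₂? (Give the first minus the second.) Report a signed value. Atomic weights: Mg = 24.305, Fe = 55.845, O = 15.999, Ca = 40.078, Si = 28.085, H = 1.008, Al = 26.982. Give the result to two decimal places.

-17.71 percentage points

First mineral: 80.156 g Ca in 892.780 g formula = 8.98 wt% Ca.
Second mineral: 120.234 g Ca in 450.441 g formula = 26.69 wt% Ca.
8.98% − 26.69% gives a difference of -17.71 percentage points.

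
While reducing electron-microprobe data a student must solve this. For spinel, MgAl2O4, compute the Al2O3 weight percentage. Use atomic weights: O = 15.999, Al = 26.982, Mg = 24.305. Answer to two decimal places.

Formula mass = 142.265 g/mol.
2 Al → 1.0000 mol Al2O3 per formula unit; M(Al2O3) = 101.961, so Al2O3 mass = 101.961 g.
101.961/142.265 × 100 = 71.67 wt%.

71.67 wt%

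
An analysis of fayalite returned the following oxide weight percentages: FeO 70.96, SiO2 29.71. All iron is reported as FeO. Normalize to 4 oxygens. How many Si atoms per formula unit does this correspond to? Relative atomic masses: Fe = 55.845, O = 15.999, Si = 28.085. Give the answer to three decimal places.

FeO: 70.96/71.844 = 0.98770 mol → 0.98770 mol Fe, 0.98770 mol O.
SiO2: 29.71/60.083 = 0.49448 mol → 0.49448 mol Si, 0.98896 mol O.
Total oxygen = 1.97666 mol. Normalization factor = 4/1.97666 = 2.02362.
Si per 4 O = 0.49448 × 2.02362 = 1.001.

1.001 Si apfu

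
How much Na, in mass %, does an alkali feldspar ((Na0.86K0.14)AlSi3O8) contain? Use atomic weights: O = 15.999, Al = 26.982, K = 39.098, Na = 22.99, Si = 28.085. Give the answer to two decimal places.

7.48 mass %

Formula mass = 0.86×22.99 + 0.14×39.098 + 1×26.982 + 3×28.085 + 8×15.999 = 264.474 g/mol, of which 19.771 g is Na.
So Na makes up 19.771/264.474 = 0.0748 of the mass, i.e. 7.48%.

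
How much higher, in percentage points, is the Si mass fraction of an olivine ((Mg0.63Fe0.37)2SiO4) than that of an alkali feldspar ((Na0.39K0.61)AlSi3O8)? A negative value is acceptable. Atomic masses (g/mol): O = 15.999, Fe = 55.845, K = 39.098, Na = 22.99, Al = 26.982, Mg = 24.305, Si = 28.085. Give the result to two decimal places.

-13.85 percentage points

First mineral: 28.085 g Si in 164.031 g formula = 17.12 wt% Si.
Second mineral: 84.255 g Si in 272.045 g formula = 30.97 wt% Si.
17.12% − 30.97% gives a difference of -13.85 percentage points.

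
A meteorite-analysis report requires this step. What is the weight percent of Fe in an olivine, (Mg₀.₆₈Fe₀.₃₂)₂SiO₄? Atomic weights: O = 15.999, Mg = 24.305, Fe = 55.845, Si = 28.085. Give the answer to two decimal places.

Molar mass of (Mg₀.₆₈Fe₀.₃₂)₂SiO₄: 1.36×24.305 + 0.64×55.845 + 1×28.085 + 4×15.999 = 160.877 g/mol.
Mass of Fe per formula unit: 0.64 × 55.845 = 35.741 g.
Weight fraction Fe = 35.741 / 160.877 = 0.2222.

22.22 mass %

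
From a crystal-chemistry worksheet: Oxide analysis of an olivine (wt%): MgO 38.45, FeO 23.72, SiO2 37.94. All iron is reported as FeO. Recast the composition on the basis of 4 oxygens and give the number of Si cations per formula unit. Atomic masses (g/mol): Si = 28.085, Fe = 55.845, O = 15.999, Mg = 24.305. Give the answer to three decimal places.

MgO: 38.45/40.304 = 0.95400 mol → 0.95400 mol Mg, 0.95400 mol O.
FeO: 23.72/71.844 = 0.33016 mol → 0.33016 mol Fe, 0.33016 mol O.
SiO2: 37.94/60.083 = 0.63146 mol → 0.63146 mol Si, 1.26292 mol O.
Total oxygen = 2.54708 mol. Normalization factor = 4/2.54708 = 1.57043.
Si per 4 O = 0.63146 × 1.57043 = 0.992.

0.992 Si apfu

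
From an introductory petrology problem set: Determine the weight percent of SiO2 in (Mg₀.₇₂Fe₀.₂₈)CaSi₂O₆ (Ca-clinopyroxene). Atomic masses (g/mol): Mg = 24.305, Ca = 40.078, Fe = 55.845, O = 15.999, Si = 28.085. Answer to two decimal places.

Formula mass = 225.378 g/mol.
2 Si → 2.0000 mol SiO2 per formula unit; M(SiO2) = 60.083, so SiO2 mass = 120.166 g.
120.166/225.378 × 100 = 53.32 wt%.

53.32 wt%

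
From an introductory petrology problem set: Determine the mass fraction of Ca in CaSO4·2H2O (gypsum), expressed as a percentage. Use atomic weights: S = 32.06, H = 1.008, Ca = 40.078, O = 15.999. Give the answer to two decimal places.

23.28 wt%

Formula mass = 1×40.078 + 1×32.06 + 6×15.999 + 4×1.008 = 172.164 g/mol, of which 40.078 g is Ca.
So Ca makes up 40.078/172.164 = 0.2328 of the mass, i.e. 23.28%.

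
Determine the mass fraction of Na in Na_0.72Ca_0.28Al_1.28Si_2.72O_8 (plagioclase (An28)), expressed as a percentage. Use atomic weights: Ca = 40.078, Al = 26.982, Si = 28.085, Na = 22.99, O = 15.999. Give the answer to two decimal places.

Formula mass = 0.72·22.99 + 0.28·40.078 + 1.28·26.982 + 2.72·28.085 + 8·15.999 = 266.695 g/mol, of which 16.553 g is Na.
So Na makes up 16.553/266.695 = 0.0621 of the mass, i.e. 6.21%.

6.21 wt%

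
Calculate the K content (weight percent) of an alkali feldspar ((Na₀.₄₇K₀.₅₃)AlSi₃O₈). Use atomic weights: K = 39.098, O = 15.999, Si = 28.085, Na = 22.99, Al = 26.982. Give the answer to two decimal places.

7.65 weight percent

M((Na₀.₄₇K₀.₅₃)AlSi₃O₈) = 270.756 g/mol.
K contributes 0.53 × 39.098 = 20.722 g per mole.
20.722/270.756 = 0.0765 → 7.65%.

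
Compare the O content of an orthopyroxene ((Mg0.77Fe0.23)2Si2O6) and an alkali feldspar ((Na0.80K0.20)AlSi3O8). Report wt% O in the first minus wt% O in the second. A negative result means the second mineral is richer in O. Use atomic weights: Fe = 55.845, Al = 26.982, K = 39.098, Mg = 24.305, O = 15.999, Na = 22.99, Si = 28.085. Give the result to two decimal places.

-3.63 percentage points

O in (Mg0.77Fe0.23)2Si2O6: molar mass 215.282 g/mol; 6×15.999 = 95.994 g → 44.59 wt%.
O in (Na0.80K0.20)AlSi3O8: molar mass 265.441 g/mol; 8×15.999 = 127.992 g → 48.22 wt%.
Difference = 44.59 − 48.22 = -3.63 percentage points.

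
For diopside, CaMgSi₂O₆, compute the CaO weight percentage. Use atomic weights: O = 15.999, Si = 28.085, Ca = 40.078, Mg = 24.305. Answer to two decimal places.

25.90 wt%

M(CaMgSi₂O₆) = 216.547 g/mol; M(CaO) = 56.077 g/mol.
Moles CaO per formula unit = 1 Ca ÷ 1 = 1.0000.
CaO fraction = (1.0000 × 56.077) / 216.547 = 56.077/216.547 = 0.2590.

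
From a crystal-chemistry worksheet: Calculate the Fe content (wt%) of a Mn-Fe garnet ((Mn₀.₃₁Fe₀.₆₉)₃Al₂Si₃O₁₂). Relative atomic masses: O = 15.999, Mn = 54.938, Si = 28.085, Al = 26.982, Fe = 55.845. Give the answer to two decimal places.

Molar mass of (Mn₀.₃₁Fe₀.₆₉)₃Al₂Si₃O₁₂: 0.93·54.938 + 2.07·55.845 + 2·26.982 + 3·28.085 + 12·15.999 = 496.898 g/mol.
Mass of Fe per formula unit: 2.07 × 55.845 = 115.599 g.
Weight fraction Fe = 115.599 / 496.898 = 0.2326.

23.26 wt%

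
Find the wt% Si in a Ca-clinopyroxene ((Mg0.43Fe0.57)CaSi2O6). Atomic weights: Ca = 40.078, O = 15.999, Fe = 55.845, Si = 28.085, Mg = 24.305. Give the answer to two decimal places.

23.95 wt%

Formula mass = 0.43×24.305 + 0.57×55.845 + 1×40.078 + 2×28.085 + 6×15.999 = 234.525 g/mol, of which 56.170 g is Si.
So Si makes up 56.170/234.525 = 0.2395 of the mass, i.e. 23.95%.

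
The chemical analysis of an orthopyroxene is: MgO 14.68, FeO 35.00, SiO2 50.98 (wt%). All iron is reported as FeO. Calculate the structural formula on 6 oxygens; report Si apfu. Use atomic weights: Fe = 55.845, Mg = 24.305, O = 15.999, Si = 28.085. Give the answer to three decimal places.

MgO (M=40.304): mol = 0.36423; Mg = 0.36423, O = 0.36423.
FeO (M=71.844): mol = 0.48717; Fe = 0.48717, O = 0.48717.
SiO2 (M=60.083): mol = 0.84849; Si = 0.84849, O = 1.69698.
ΣO = 2.54838; factor = 6/ΣO = 2.35444.
Si apfu = 0.84849 × 2.35444 = 1.998.

1.998 Si apfu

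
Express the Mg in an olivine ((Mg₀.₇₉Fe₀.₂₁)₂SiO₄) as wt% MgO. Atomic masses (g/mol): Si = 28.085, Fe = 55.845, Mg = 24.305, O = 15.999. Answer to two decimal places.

M((Mg₀.₇₉Fe₀.₂₁)₂SiO₄) = 153.938 g/mol; M(MgO) = 40.304 g/mol.
Moles MgO per formula unit = 1.58 Mg ÷ 1 = 1.5800.
MgO fraction = (1.5800 × 40.304) / 153.938 = 63.680/153.938 = 0.4137.

41.37 wt%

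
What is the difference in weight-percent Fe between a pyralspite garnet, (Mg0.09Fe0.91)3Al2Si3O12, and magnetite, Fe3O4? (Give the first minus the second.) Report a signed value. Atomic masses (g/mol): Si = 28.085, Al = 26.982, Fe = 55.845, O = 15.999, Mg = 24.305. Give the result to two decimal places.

-41.20 percentage points

M((Mg0.09Fe0.91)3Al2Si3O12) = 489.226 g/mol, so wt% Fe = 152.457/489.226 × 100 = 31.16%.
M(Fe3O4) = 231.531 g/mol, so wt% Fe = 167.535/231.531 × 100 = 72.36%.
31.16 − 72.36 = -41.20 pp.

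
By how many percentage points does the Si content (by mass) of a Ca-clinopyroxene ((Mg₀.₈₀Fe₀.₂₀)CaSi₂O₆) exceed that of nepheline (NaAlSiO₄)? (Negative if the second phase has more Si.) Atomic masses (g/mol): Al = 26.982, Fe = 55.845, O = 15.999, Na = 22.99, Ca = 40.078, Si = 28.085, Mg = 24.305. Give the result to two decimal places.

5.43 percentage points

M((Mg₀.₈₀Fe₀.₂₀)CaSi₂O₆) = 222.855 g/mol, so wt% Si = 56.170/222.855 × 100 = 25.20%.
M(NaAlSiO₄) = 142.053 g/mol, so wt% Si = 28.085/142.053 × 100 = 19.77%.
25.20 − 19.77 = 5.43 pp.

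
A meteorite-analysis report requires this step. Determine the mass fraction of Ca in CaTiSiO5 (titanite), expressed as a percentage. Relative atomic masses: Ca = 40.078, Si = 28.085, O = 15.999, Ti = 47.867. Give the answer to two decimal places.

Formula mass = 1·40.078 + 1·47.867 + 1·28.085 + 5·15.999 = 196.025 g/mol, of which 40.078 g is Ca.
So Ca makes up 40.078/196.025 = 0.2045 of the mass, i.e. 20.45%.

20.45 mass %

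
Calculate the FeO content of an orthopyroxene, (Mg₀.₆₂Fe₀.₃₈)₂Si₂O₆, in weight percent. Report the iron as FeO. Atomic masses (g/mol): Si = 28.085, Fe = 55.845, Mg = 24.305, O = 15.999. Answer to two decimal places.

M((Mg₀.₆₂Fe₀.₃₈)₂Si₂O₆) = 224.744 g/mol; M(FeO) = 71.844 g/mol.
Moles FeO per formula unit = 0.76 Fe ÷ 1 = 0.7600.
FeO fraction = (0.7600 × 71.844) / 224.744 = 54.601/224.744 = 0.2429.

24.29 wt%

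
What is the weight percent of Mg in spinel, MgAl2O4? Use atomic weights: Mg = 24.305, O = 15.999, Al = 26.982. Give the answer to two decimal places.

17.08 wt%

Molar mass of MgAl2O4: 1*24.305 + 2*26.982 + 4*15.999 = 142.265 g/mol.
Mass of Mg per formula unit: 1 × 24.305 = 24.305 g.
Weight fraction Mg = 24.305 / 142.265 = 0.1708.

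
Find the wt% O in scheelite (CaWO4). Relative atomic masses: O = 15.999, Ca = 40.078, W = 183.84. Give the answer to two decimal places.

M(CaWO4) = 287.914 g/mol.
O contributes 4 × 15.999 = 63.996 g per mole.
63.996/287.914 = 0.2223 → 22.23%.

22.23 weight percent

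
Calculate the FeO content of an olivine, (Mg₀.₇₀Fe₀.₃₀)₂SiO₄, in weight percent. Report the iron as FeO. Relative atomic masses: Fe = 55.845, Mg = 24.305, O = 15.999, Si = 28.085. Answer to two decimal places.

27.01 wt%

Formula mass = 159.615 g/mol.
0.60 Fe → 0.6000 mol FeO per formula unit; M(FeO) = 71.844, so FeO mass = 43.106 g.
43.106/159.615 × 100 = 27.01 wt%.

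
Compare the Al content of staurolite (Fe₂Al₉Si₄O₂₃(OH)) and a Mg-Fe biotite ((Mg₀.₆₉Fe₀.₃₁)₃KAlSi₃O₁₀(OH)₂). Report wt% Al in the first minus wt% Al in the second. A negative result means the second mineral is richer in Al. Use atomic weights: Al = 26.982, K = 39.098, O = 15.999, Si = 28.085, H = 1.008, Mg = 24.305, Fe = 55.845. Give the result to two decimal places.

22.47 percentage points

M(Fe₂Al₉Si₄O₂₃(OH)) = 851.852 g/mol, so wt% Al = 242.838/851.852 × 100 = 28.51%.
M((Mg₀.₆₉Fe₀.₃₁)₃KAlSi₃O₁₀(OH)₂) = 446.586 g/mol, so wt% Al = 26.982/446.586 × 100 = 6.04%.
28.51 − 6.04 = 22.47 pp.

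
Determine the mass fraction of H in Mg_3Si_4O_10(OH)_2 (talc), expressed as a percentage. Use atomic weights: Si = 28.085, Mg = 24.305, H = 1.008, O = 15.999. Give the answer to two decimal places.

0.53 weight percent

Formula mass = 3*24.305 + 4*28.085 + 12*15.999 + 2*1.008 = 379.259 g/mol, of which 2.016 g is H.
So H makes up 2.016/379.259 = 0.0053 of the mass, i.e. 0.53%.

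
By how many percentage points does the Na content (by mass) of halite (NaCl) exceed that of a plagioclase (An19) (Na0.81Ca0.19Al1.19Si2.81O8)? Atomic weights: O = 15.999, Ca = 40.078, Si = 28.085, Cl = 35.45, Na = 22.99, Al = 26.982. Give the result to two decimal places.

M(NaCl) = 58.440 g/mol, so wt% Na = 22.990/58.440 × 100 = 39.34%.
M(Na0.81Ca0.19Al1.19Si2.81O8) = 265.256 g/mol, so wt% Na = 18.622/265.256 × 100 = 7.02%.
39.34 − 7.02 = 32.32 pp.

32.32 percentage points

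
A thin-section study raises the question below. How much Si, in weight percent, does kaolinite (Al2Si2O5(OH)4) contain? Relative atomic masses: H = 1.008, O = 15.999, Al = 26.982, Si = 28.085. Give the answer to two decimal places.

21.76 weight percent

M(Al2Si2O5(OH)4) = 258.157 g/mol.
Si contributes 2 × 28.085 = 56.170 g per mole.
56.170/258.157 = 0.2176 → 21.76%.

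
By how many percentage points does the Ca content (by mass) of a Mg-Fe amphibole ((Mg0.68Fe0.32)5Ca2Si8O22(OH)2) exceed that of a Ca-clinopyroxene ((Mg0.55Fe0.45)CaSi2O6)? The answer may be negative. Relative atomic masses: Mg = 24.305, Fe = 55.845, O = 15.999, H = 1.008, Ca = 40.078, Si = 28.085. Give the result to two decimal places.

-8.08 percentage points

Ca in (Mg0.68Fe0.32)5Ca2Si8O22(OH)2: molar mass 862.817 g/mol; 2×40.078 = 80.156 g → 9.29 wt%.
Ca in (Mg0.55Fe0.45)CaSi2O6: molar mass 230.740 g/mol; 1×40.078 = 40.078 g → 17.37 wt%.
Difference = 9.29 − 17.37 = -8.08 percentage points.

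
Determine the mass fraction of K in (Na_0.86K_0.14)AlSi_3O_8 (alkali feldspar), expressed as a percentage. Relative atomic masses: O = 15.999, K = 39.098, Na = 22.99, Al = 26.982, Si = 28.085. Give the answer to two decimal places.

2.07 wt%

Molar mass of (Na_0.86K_0.14)AlSi_3O_8: 0.86×22.99 + 0.14×39.098 + 1×26.982 + 3×28.085 + 8×15.999 = 264.474 g/mol.
Mass of K per formula unit: 0.14 × 39.098 = 5.474 g.
Weight fraction K = 5.474 / 264.474 = 0.0207.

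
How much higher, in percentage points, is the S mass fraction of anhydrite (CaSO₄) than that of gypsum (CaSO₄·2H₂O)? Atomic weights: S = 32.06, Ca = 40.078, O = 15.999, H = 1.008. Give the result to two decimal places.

4.93 percentage points

M(CaSO₄) = 136.134 g/mol, so wt% S = 32.060/136.134 × 100 = 23.55%.
M(CaSO₄·2H₂O) = 172.164 g/mol, so wt% S = 32.060/172.164 × 100 = 18.62%.
23.55 − 18.62 = 4.93 pp.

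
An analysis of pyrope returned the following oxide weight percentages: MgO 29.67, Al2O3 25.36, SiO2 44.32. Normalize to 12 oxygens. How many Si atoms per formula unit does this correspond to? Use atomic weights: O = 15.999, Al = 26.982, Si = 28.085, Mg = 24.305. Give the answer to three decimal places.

MgO (M=40.304): mol = 0.73616; Mg = 0.73616, O = 0.73616.
Al2O3 (M=101.961): mol = 0.24872; Al = 0.49744, O = 0.74616.
SiO2 (M=60.083): mol = 0.73765; Si = 0.73765, O = 1.47530.
ΣO = 2.95762; factor = 12/ΣO = 4.05732.
Si apfu = 0.73765 × 4.05732 = 2.993.

2.993 Si apfu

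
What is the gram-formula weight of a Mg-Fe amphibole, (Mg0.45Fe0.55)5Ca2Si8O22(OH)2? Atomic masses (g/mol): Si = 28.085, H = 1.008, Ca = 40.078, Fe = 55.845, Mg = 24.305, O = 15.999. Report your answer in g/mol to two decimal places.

M = 2.25*24.305 + 2.75*55.845 + 2*40.078 + 8*28.085 + 24*15.999 + 2*1.008

899.09 g/mol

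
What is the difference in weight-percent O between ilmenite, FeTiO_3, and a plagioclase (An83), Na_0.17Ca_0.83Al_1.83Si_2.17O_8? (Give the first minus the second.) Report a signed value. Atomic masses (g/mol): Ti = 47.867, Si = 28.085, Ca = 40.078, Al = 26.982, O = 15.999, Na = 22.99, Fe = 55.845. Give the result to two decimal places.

M(FeTiO_3) = 151.709 g/mol, so wt% O = 47.997/151.709 × 100 = 31.64%.
M(Na_0.17Ca_0.83Al_1.83Si_2.17O_8) = 275.487 g/mol, so wt% O = 127.992/275.487 × 100 = 46.46%.
31.64 − 46.46 = -14.82 pp.

-14.82 percentage points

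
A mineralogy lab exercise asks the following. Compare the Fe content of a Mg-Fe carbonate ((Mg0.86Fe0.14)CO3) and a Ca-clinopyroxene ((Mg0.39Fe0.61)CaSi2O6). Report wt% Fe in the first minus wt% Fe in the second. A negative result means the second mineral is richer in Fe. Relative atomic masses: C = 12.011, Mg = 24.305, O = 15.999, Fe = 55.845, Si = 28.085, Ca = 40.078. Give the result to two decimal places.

First mineral: 7.818 g Fe in 88.729 g formula = 8.81 wt% Fe.
Second mineral: 34.065 g Fe in 235.786 g formula = 14.45 wt% Fe.
8.81% − 14.45% gives a difference of -5.64 percentage points.

-5.64 percentage points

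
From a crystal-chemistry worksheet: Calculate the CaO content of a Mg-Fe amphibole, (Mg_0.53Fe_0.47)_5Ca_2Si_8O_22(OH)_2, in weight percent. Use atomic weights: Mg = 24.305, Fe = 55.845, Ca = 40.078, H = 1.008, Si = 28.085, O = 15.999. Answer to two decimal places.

Molar mass of (Mg_0.53Fe_0.47)_5Ca_2Si_8O_22(OH)_2 = 2.65×24.305 + 2.35×55.845 + 2×40.078 + 8×28.085 + 24×15.999 + 2×1.008 = 886.472 g/mol.
Each formula unit contains 2 Ca, equivalent to 2/1 = 2.0000 mol CaO.
M(CaO) = 1×40.078 + 1×15.999 = 56.077 g/mol.
Mass of CaO per formula unit = 2.0000 × 56.077 = 112.154 g.
CaO wt% = 112.154 / 886.472 × 100 = 12.65%.

12.65 wt%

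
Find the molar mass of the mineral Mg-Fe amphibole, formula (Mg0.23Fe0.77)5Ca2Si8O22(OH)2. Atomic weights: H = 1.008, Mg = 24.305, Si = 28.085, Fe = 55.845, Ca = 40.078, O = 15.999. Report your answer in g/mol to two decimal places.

M = 1.15·24.305 + 3.85·55.845 + 2·40.078 + 8·28.085 + 24·15.999 + 2·1.008

933.78 g/mol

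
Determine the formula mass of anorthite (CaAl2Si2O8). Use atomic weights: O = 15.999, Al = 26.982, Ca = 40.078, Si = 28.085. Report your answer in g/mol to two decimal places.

Ca: 1 × 40.078 = 40.0780
Al: 2 × 26.982 = 53.9640
Si: 2 × 28.085 = 56.1700
O: 8 × 15.999 = 127.9920
Summing the contributions gives the formula mass.

278.20 g/mol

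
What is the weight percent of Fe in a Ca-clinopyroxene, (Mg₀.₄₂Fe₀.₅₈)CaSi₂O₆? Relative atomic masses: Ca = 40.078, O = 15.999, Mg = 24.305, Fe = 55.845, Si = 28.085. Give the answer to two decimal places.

M((Mg₀.₄₂Fe₀.₅₈)CaSi₂O₆) = 234.840 g/mol.
Fe contributes 0.58 × 55.845 = 32.390 g per mole.
32.390/234.840 = 0.1379 → 13.79%.

13.79 weight percent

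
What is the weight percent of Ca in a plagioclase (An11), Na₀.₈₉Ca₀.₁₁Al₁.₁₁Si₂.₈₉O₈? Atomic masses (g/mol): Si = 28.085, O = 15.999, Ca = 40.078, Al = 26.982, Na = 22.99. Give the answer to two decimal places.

M(Na₀.₈₉Ca₀.₁₁Al₁.₁₁Si₂.₈₉O₈) = 263.977 g/mol.
Ca contributes 0.11 × 40.078 = 4.409 g per mole.
4.409/263.977 = 0.0167 → 1.67%.

1.67 mass %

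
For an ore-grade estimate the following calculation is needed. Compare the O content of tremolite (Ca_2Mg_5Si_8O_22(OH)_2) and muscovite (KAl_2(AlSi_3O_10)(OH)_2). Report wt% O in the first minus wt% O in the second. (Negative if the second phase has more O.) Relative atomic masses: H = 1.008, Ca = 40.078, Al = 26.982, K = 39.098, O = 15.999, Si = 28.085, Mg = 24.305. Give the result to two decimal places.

-0.93 percentage points

M(Ca_2Mg_5Si_8O_22(OH)_2) = 812.353 g/mol, so wt% O = 383.976/812.353 × 100 = 47.27%.
M(KAl_2(AlSi_3O_10)(OH)_2) = 398.303 g/mol, so wt% O = 191.988/398.303 × 100 = 48.20%.
47.27 − 48.20 = -0.93 pp.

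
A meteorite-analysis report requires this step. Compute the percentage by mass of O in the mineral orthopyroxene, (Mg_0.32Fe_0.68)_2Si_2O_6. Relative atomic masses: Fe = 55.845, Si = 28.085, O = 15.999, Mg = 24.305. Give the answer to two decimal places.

M((Mg_0.32Fe_0.68)_2Si_2O_6) = 243.668 g/mol.
O contributes 6 × 15.999 = 95.994 g per mole.
95.994/243.668 = 0.3940 → 39.40%.

39.40 mass %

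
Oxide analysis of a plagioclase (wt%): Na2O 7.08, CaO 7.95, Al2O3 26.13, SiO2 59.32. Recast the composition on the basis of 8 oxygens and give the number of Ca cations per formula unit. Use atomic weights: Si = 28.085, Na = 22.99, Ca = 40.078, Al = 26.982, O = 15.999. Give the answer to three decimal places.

0.378 Ca apfu

Na2O: 7.08/61.979 = 0.11423 mol → 0.22846 mol Na, 0.11423 mol O.
CaO: 7.95/56.077 = 0.14177 mol → 0.14177 mol Ca, 0.14177 mol O.
Al2O3: 26.13/101.961 = 0.25627 mol → 0.51254 mol Al, 0.76881 mol O.
SiO2: 59.32/60.083 = 0.98730 mol → 0.98730 mol Si, 1.97460 mol O.
Total oxygen = 2.99941 mol. Normalization factor = 8/2.99941 = 2.66719.
Ca per 8 O = 0.14177 × 2.66719 = 0.378.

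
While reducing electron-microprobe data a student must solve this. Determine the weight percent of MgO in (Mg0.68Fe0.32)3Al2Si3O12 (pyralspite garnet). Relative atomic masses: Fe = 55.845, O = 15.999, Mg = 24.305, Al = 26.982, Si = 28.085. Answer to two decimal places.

18.97 wt%

Formula mass = 433.400 g/mol.
2.04 Mg → 2.0400 mol MgO per formula unit; M(MgO) = 40.304, so MgO mass = 82.220 g.
82.220/433.400 × 100 = 18.97 wt%.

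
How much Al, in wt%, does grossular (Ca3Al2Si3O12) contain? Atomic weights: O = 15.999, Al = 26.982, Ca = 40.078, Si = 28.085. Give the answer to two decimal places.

Formula mass = 3·40.078 + 2·26.982 + 3·28.085 + 12·15.999 = 450.441 g/mol, of which 53.964 g is Al.
So Al makes up 53.964/450.441 = 0.1198 of the mass, i.e. 11.98%.

11.98 wt%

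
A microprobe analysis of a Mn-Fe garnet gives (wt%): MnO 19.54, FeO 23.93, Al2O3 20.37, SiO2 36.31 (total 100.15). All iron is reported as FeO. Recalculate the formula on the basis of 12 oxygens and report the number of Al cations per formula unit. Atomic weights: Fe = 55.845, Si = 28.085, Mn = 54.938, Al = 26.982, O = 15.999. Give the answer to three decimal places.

19.54 wt% MnO ÷ 70.937 g/mol = 0.27546 mol, giving 0.27546 Mn and 0.27546 O.
23.93 wt% FeO ÷ 71.844 g/mol = 0.33308 mol, giving 0.33308 Fe and 0.33308 O.
20.37 wt% Al2O3 ÷ 101.961 g/mol = 0.19978 mol, giving 0.39956 Al and 0.59934 O.
36.31 wt% SiO2 ÷ 60.083 g/mol = 0.60433 mol, giving 0.60433 Si and 1.20866 O.
Oxygen sums to 2.41654; scaling by 12/2.41654 = 4.96578 puts the formula on 12 O.
Al: 0.39956 × 4.96578 = 1.984 atoms per formula unit.

1.984 Al apfu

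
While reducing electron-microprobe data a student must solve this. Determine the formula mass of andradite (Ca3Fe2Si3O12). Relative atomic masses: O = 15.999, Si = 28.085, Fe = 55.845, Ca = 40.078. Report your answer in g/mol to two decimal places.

Ca: 3 × 40.078 = 120.2340
Fe: 2 × 55.845 = 111.6900
Si: 3 × 28.085 = 84.2550
O: 12 × 15.999 = 191.9880
Summing the contributions gives the formula mass.

508.17 g/mol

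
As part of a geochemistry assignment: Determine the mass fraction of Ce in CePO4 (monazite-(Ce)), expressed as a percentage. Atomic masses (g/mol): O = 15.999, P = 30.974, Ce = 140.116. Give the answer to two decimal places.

Molar mass of CePO4: 1×140.116 + 1×30.974 + 4×15.999 = 235.086 g/mol.
Mass of Ce per formula unit: 1 × 140.116 = 140.116 g.
Weight fraction Ce = 140.116 / 235.086 = 0.5960.

59.60 mass %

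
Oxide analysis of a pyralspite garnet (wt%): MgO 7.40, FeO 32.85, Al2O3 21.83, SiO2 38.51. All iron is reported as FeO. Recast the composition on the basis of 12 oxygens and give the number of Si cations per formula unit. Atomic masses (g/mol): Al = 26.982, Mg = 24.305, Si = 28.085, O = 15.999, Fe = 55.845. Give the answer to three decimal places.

7.40 wt% MgO ÷ 40.304 g/mol = 0.18360 mol, giving 0.18360 Mg and 0.18360 O.
32.85 wt% FeO ÷ 71.844 g/mol = 0.45724 mol, giving 0.45724 Fe and 0.45724 O.
21.83 wt% Al2O3 ÷ 101.961 g/mol = 0.21410 mol, giving 0.42820 Al and 0.64230 O.
38.51 wt% SiO2 ÷ 60.083 g/mol = 0.64095 mol, giving 0.64095 Si and 1.28190 O.
Oxygen sums to 2.56504; scaling by 12/2.56504 = 4.67829 puts the formula on 12 O.
Si: 0.64095 × 4.67829 = 2.999 atoms per formula unit.

2.999 Si apfu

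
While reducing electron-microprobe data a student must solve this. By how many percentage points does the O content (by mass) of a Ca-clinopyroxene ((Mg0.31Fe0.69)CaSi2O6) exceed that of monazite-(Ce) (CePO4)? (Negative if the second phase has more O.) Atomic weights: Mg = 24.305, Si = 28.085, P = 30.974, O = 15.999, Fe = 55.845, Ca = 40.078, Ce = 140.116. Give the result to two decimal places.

13.06 percentage points

M((Mg0.31Fe0.69)CaSi2O6) = 238.310 g/mol, so wt% O = 95.994/238.310 × 100 = 40.28%.
M(CePO4) = 235.086 g/mol, so wt% O = 63.996/235.086 × 100 = 27.22%.
40.28 − 27.22 = 13.06 pp.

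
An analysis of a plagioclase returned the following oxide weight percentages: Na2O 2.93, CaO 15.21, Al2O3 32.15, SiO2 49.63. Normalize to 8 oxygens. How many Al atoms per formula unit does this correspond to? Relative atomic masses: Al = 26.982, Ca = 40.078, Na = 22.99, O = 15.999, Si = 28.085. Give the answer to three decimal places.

Na2O: 2.93/61.979 = 0.04727 mol → 0.09454 mol Na, 0.04727 mol O.
CaO: 15.21/56.077 = 0.27123 mol → 0.27123 mol Ca, 0.27123 mol O.
Al2O3: 32.15/101.961 = 0.31532 mol → 0.63064 mol Al, 0.94596 mol O.
SiO2: 49.63/60.083 = 0.82602 mol → 0.82602 mol Si, 1.65204 mol O.
Total oxygen = 2.91650 mol. Normalization factor = 8/2.91650 = 2.74301.
Al per 8 O = 0.63064 × 2.74301 = 1.730.

1.730 Al apfu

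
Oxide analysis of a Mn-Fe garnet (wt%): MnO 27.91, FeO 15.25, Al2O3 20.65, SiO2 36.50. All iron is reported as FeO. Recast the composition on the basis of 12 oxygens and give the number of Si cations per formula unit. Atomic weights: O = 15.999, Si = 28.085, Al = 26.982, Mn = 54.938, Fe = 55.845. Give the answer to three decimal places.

MnO: 27.91/70.937 = 0.39345 mol → 0.39345 mol Mn, 0.39345 mol O.
FeO: 15.25/71.844 = 0.21227 mol → 0.21227 mol Fe, 0.21227 mol O.
Al2O3: 20.65/101.961 = 0.20253 mol → 0.40506 mol Al, 0.60759 mol O.
SiO2: 36.50/60.083 = 0.60749 mol → 0.60749 mol Si, 1.21498 mol O.
Total oxygen = 2.42829 mol. Normalization factor = 12/2.42829 = 4.94175.
Si per 12 O = 0.60749 × 4.94175 = 3.002.

3.002 Si apfu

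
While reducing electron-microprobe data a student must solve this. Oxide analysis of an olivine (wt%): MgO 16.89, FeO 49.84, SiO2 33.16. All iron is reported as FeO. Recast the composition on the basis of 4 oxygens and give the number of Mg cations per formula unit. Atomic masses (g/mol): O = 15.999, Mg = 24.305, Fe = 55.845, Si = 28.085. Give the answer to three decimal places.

MgO (M=40.304): mol = 0.41907; Mg = 0.41907, O = 0.41907.
FeO (M=71.844): mol = 0.69373; Fe = 0.69373, O = 0.69373.
SiO2 (M=60.083): mol = 0.55190; Si = 0.55190, O = 1.10380.
ΣO = 2.21660; factor = 4/ΣO = 1.80457.
Mg apfu = 0.41907 × 1.80457 = 0.756.

0.756 Mg apfu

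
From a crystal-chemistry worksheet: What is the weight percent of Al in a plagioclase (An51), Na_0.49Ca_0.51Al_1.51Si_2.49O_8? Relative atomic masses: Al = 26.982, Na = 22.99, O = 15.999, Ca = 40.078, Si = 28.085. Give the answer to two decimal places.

Formula mass = 0.49×22.99 + 0.51×40.078 + 1.51×26.982 + 2.49×28.085 + 8×15.999 = 270.371 g/mol, of which 40.743 g is Al.
So Al makes up 40.743/270.371 = 0.1507 of the mass, i.e. 15.07%.

15.07 mass %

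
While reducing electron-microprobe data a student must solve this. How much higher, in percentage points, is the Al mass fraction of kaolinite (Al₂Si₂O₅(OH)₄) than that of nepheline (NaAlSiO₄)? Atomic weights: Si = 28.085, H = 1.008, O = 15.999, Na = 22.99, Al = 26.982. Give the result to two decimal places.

1.91 percentage points

Al in Al₂Si₂O₅(OH)₄: molar mass 258.157 g/mol; 2×26.982 = 53.964 g → 20.90 wt%.
Al in NaAlSiO₄: molar mass 142.053 g/mol; 1×26.982 = 26.982 g → 18.99 wt%.
Difference = 20.90 − 18.99 = 1.91 percentage points.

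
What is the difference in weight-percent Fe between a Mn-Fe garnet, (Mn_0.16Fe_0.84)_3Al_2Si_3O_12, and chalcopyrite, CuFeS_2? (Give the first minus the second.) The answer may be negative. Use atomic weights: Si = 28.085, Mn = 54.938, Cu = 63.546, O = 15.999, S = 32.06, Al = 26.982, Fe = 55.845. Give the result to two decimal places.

M((Mn_0.16Fe_0.84)_3Al_2Si_3O_12) = 497.307 g/mol, so wt% Fe = 140.729/497.307 × 100 = 28.30%.
M(CuFeS_2) = 183.511 g/mol, so wt% Fe = 55.845/183.511 × 100 = 30.43%.
28.30 − 30.43 = -2.13 pp.

-2.13 percentage points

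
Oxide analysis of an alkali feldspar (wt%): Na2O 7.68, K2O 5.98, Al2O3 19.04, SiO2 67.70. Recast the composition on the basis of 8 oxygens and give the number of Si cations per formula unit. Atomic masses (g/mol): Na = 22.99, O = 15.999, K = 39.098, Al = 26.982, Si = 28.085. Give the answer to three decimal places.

7.68 wt% Na2O ÷ 61.979 g/mol = 0.12391 mol, giving 0.24782 Na and 0.12391 O.
5.98 wt% K2O ÷ 94.195 g/mol = 0.06349 mol, giving 0.12698 K and 0.06349 O.
19.04 wt% Al2O3 ÷ 101.961 g/mol = 0.18674 mol, giving 0.37348 Al and 0.56022 O.
67.70 wt% SiO2 ÷ 60.083 g/mol = 1.12677 mol, giving 1.12677 Si and 2.25354 O.
Oxygen sums to 3.00116; scaling by 8/3.00116 = 2.66564 puts the formula on 8 O.
Si: 1.12677 × 2.66564 = 3.004 atoms per formula unit.

3.004 Si apfu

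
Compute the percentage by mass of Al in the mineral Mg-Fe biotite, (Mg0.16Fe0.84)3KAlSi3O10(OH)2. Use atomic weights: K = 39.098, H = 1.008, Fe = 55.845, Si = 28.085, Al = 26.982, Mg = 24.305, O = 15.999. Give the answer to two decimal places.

Formula mass = 0.48·24.305 + 2.52·55.845 + 1·39.098 + 1·26.982 + 3·28.085 + 12·15.999 + 2·1.008 = 496.735 g/mol, of which 26.982 g is Al.
So Al makes up 26.982/496.735 = 0.0543 of the mass, i.e. 5.43%.

5.43 wt%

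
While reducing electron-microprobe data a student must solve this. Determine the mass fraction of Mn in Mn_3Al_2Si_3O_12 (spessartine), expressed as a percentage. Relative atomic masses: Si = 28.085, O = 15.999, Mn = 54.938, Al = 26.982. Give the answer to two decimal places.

33.29 wt%

Formula mass = 3·54.938 + 2·26.982 + 3·28.085 + 12·15.999 = 495.021 g/mol, of which 164.814 g is Mn.
So Mn makes up 164.814/495.021 = 0.3329 of the mass, i.e. 33.29%.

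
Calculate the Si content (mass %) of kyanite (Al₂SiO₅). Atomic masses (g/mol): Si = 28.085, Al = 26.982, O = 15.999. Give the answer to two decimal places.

17.33 mass %

Molar mass of Al₂SiO₅: 2×26.982 + 1×28.085 + 5×15.999 = 162.044 g/mol.
Mass of Si per formula unit: 1 × 28.085 = 28.085 g.
Weight fraction Si = 28.085 / 162.044 = 0.1733.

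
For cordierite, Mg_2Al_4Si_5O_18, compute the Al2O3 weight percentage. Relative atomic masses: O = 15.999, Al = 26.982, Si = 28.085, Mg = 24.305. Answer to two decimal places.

34.86 wt%

Formula mass = 584.945 g/mol.
4 Al → 2.0000 mol Al2O3 per formula unit; M(Al2O3) = 101.961, so Al2O3 mass = 203.922 g.
203.922/584.945 × 100 = 34.86 wt%.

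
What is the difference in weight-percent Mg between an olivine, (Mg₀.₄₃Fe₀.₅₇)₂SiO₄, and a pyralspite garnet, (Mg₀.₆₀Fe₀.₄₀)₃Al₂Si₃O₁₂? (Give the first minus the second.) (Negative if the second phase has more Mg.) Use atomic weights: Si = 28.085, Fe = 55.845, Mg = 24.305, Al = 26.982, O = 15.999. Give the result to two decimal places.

1.91 percentage points

M((Mg₀.₄₃Fe₀.₅₇)₂SiO₄) = 176.647 g/mol, so wt% Mg = 20.902/176.647 × 100 = 11.83%.
M((Mg₀.₆₀Fe₀.₄₀)₃Al₂Si₃O₁₂) = 440.970 g/mol, so wt% Mg = 43.749/440.970 × 100 = 9.92%.
11.83 − 9.92 = 1.91 pp.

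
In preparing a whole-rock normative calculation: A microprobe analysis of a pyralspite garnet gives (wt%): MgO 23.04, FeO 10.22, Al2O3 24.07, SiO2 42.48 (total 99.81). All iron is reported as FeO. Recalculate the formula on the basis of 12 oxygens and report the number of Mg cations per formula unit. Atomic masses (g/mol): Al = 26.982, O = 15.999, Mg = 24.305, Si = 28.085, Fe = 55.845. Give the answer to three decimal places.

2.419 Mg apfu

MgO: 23.04/40.304 = 0.57166 mol → 0.57166 mol Mg, 0.57166 mol O.
FeO: 10.22/71.844 = 0.14225 mol → 0.14225 mol Fe, 0.14225 mol O.
Al2O3: 24.07/101.961 = 0.23607 mol → 0.47214 mol Al, 0.70821 mol O.
SiO2: 42.48/60.083 = 0.70702 mol → 0.70702 mol Si, 1.41404 mol O.
Total oxygen = 2.83616 mol. Normalization factor = 12/2.83616 = 4.23107.
Mg per 12 O = 0.57166 × 4.23107 = 2.419.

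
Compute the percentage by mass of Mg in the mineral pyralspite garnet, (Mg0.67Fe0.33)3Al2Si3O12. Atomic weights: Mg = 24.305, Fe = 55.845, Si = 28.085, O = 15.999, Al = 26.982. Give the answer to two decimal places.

11.25 weight percent

Molar mass of (Mg0.67Fe0.33)3Al2Si3O12: 2.01×24.305 + 0.99×55.845 + 2×26.982 + 3×28.085 + 12×15.999 = 434.347 g/mol.
Mass of Mg per formula unit: 2.01 × 24.305 = 48.853 g.
Weight fraction Mg = 48.853 / 434.347 = 0.1125.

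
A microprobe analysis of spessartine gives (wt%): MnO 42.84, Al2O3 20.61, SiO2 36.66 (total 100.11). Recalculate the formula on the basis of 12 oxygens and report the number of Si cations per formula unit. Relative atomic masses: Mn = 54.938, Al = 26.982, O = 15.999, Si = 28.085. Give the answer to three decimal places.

3.012 Si apfu

42.84 wt% MnO ÷ 70.937 g/mol = 0.60392 mol, giving 0.60392 Mn and 0.60392 O.
20.61 wt% Al2O3 ÷ 101.961 g/mol = 0.20214 mol, giving 0.40428 Al and 0.60642 O.
36.66 wt% SiO2 ÷ 60.083 g/mol = 0.61016 mol, giving 0.61016 Si and 1.22032 O.
Oxygen sums to 2.43066; scaling by 12/2.43066 = 4.93693 puts the formula on 12 O.
Si: 0.61016 × 4.93693 = 3.012 atoms per formula unit.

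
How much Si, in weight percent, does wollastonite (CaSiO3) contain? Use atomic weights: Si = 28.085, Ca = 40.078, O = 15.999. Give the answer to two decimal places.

24.18 weight percent

Molar mass of CaSiO3: 1×40.078 + 1×28.085 + 3×15.999 = 116.160 g/mol.
Mass of Si per formula unit: 1 × 28.085 = 28.085 g.
Weight fraction Si = 28.085 / 116.160 = 0.2418.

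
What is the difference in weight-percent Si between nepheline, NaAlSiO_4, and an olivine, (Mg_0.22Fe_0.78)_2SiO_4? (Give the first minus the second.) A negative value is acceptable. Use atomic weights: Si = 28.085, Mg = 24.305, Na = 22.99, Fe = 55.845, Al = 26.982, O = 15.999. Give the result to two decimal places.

4.98 percentage points

First mineral: 28.085 g Si in 142.053 g formula = 19.77 wt% Si.
Second mineral: 28.085 g Si in 189.893 g formula = 14.79 wt% Si.
19.77% − 14.79% gives a difference of 4.98 percentage points.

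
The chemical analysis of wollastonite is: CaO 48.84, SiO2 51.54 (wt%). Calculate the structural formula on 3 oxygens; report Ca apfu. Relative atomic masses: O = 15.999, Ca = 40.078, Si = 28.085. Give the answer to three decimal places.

1.010 Ca apfu

48.84 wt% CaO ÷ 56.077 g/mol = 0.87095 mol, giving 0.87095 Ca and 0.87095 O.
51.54 wt% SiO2 ÷ 60.083 g/mol = 0.85781 mol, giving 0.85781 Si and 1.71562 O.
Oxygen sums to 2.58657; scaling by 3/2.58657 = 1.15984 puts the formula on 3 O.
Ca: 0.87095 × 1.15984 = 1.010 atoms per formula unit.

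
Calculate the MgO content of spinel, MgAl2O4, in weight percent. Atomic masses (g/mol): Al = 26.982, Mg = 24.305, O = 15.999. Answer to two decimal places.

28.33 wt%

Molar mass of MgAl2O4 = 1*24.305 + 2*26.982 + 4*15.999 = 142.265 g/mol.
Each formula unit contains 1 Mg, equivalent to 1/1 = 1.0000 mol MgO.
M(MgO) = 1×24.305 + 1×15.999 = 40.304 g/mol.
Mass of MgO per formula unit = 1.0000 × 40.304 = 40.304 g.
MgO wt% = 40.304 / 142.265 × 100 = 28.33%.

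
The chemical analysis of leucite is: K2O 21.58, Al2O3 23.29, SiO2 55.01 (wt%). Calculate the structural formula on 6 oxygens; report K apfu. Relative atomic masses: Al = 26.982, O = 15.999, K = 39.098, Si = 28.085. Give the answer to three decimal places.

K2O: 21.58/94.195 = 0.22910 mol → 0.45820 mol K, 0.22910 mol O.
Al2O3: 23.29/101.961 = 0.22842 mol → 0.45684 mol Al, 0.68526 mol O.
SiO2: 55.01/60.083 = 0.91557 mol → 0.91557 mol Si, 1.83114 mol O.
Total oxygen = 2.74550 mol. Normalization factor = 6/2.74550 = 2.18539.
K per 6 O = 0.45820 × 2.18539 = 1.001.

1.001 K apfu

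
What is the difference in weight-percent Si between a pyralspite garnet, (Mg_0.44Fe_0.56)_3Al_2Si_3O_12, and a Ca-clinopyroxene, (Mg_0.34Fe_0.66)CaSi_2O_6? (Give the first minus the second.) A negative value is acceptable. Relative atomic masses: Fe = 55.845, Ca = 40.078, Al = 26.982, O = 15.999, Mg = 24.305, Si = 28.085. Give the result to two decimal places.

Si in (Mg_0.44Fe_0.56)_3Al_2Si_3O_12: molar mass 456.109 g/mol; 3×28.085 = 84.255 g → 18.47 wt%.
Si in (Mg_0.34Fe_0.66)CaSi_2O_6: molar mass 237.363 g/mol; 2×28.085 = 56.170 g → 23.66 wt%.
Difference = 18.47 − 23.66 = -5.19 percentage points.

-5.19 percentage points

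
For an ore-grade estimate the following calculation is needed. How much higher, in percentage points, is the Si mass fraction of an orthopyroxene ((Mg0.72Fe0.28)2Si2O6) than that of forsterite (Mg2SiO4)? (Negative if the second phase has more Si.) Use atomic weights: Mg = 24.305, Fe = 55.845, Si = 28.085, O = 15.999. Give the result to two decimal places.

5.75 percentage points

M((Mg0.72Fe0.28)2Si2O6) = 218.436 g/mol, so wt% Si = 56.170/218.436 × 100 = 25.71%.
M(Mg2SiO4) = 140.691 g/mol, so wt% Si = 28.085/140.691 × 100 = 19.96%.
25.71 − 19.96 = 5.75 pp.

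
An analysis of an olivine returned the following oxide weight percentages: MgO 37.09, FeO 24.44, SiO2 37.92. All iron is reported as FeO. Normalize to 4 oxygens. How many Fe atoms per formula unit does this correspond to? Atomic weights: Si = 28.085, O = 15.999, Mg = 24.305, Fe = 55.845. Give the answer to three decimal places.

0.539 Fe apfu

MgO (M=40.304): mol = 0.92026; Mg = 0.92026, O = 0.92026.
FeO (M=71.844): mol = 0.34018; Fe = 0.34018, O = 0.34018.
SiO2 (M=60.083): mol = 0.63113; Si = 0.63113, O = 1.26226.
ΣO = 2.52270; factor = 4/ΣO = 1.58560.
Fe apfu = 0.34018 × 1.58560 = 0.539.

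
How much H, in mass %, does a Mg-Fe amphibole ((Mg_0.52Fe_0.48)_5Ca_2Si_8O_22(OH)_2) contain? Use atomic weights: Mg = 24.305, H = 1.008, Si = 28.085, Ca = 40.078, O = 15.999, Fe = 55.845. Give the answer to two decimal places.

M((Mg_0.52Fe_0.48)_5Ca_2Si_8O_22(OH)_2) = 888.049 g/mol.
H contributes 2 × 1.008 = 2.016 g per mole.
2.016/888.049 = 0.0023 → 0.23%.

0.23 mass %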